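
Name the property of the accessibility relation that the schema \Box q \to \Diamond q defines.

This schema is the D axiom.
It corresponds to seriality: \forall x \exists y Rxy.

seriality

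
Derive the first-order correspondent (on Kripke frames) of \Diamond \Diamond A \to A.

This is a Sahlqvist (Geach-type) schema ◇^2□^0A → □^0◇^0A.
Minimal-valuation argument: fix x; take any y with xR^2y and any z with xR^0z. Set V(A) to the set of worlds R-reachable from y in exactly 0 steps. Then □^0A holds at y, so the antecedent holds at x; validity forces ◇^0A at z, giving a w with zR^0w and yR^0w.
First-order correspondent: \forall x \forall y (x R^2 y \to \exists w (y = w \wedge x = w)).

\forall x \forall y (x R^2 y \to \exists w (y = w \wedge x = w))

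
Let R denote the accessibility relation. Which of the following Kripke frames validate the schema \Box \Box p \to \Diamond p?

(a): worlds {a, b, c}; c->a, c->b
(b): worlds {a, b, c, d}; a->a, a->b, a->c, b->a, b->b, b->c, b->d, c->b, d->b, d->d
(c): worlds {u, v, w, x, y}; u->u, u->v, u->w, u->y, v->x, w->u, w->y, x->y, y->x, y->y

Frame correspondent (Sahlqvist): \forall x \exists w (x R^2 w \wedge xRw) — i.e. a generalized confluence (Geach) condition.
(a): fails — at a but no w with aR²w and aRw.
(b): satisfies the condition.
(c): fails — at v but no t with vR²t and vRt.
Valid on: (b).

(b)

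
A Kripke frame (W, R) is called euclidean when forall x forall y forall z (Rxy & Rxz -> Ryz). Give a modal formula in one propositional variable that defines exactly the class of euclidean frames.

◇ψ → □◇ψ

The condition is the Euclidean property. The 5 schema ◇ψ → □◇ψ defines it.
Suppose ◇ψ→□◇ψ is valid. Take Rxy, Rxz and set V(ψ)={y}. Then ◇ψ at x, so □◇ψ at x, so ◇ψ at z, so some w with Rzw has ψ; w=y, i.e. Rzy. By symmetry of the argument, Ryz.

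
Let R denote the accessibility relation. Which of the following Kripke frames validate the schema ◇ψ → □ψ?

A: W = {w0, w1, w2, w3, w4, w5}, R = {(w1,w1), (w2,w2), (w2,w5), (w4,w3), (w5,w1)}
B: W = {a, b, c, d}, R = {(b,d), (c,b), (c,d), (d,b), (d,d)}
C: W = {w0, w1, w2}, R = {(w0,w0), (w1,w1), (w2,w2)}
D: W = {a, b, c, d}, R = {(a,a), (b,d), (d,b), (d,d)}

C

The schema corresponds to partial functionality: ∀x ∀y ∀z (Rxy ∧ Rxz → y = z).
A: fails — w2 sees both w2 and w5.
B: fails — c sees both b and d.
C: satisfies the condition.
D: fails — d sees both b and d.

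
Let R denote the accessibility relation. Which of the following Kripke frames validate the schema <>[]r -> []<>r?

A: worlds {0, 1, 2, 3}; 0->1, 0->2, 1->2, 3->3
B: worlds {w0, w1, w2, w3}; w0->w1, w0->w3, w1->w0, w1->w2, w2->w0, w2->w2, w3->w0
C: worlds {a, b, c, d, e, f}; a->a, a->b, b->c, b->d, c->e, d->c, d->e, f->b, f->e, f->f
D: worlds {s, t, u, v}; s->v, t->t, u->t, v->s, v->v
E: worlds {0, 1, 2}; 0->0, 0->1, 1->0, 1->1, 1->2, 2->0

The schema corresponds to convergence: forall x forall y forall z (Rxy & Rxz -> exists w (Ryw & Rzw)).
A: fails — R01 and R02 but 1 and 2 have no common successor.
B: fails — Rw1w2 and Rw1w0 but w2 and w0 have no common successor.
C: fails — Rab and Raa but b and a have no common successor.
D: condition met.
E: condition met.
Valid on: D, E.

D, E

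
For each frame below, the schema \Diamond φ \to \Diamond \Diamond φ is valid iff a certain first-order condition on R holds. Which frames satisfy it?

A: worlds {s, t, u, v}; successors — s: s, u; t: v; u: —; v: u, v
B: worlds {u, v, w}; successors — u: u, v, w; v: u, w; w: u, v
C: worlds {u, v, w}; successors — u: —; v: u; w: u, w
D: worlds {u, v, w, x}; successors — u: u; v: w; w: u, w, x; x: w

The schema corresponds to a generalized confluence (Geach) condition: \forall x \forall y (xRy \to \exists w (y = w \wedge x R^2 w)).
A: condition met.
B: condition met.
C: fails — vRu but no t with u=t and vR²t.
D: condition met.

A, B, D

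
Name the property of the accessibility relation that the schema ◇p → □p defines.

partial functionality

Suppose ◇p→□p is valid. Take Rxy, Rxz and set V(p)={y}. Then ◇p at x, so □p at x, so p at z, i.e. z=y.
The converse is a direct semantic check.
Frame condition: ∀x ∀y ∀z (Rxy ∧ Rxz → y = z).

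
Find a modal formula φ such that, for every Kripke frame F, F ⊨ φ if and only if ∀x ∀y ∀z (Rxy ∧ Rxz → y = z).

◇ψ → □ψ

The condition is partial functionality. The CD schema ◇ψ → □ψ defines it.
Suppose ◇ψ→□ψ is valid. Take Rxy, Rxz and set V(ψ)={y}. Then ◇ψ at x, so □ψ at x, so ψ at z, i.e. z=y.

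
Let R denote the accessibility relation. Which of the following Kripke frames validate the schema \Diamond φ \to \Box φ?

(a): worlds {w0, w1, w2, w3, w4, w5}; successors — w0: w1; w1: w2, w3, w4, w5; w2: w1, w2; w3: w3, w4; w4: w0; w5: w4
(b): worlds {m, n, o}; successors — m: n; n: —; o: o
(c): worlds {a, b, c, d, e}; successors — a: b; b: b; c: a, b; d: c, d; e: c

Frame correspondent (Sahlqvist): \forall x \forall y \forall z (Rxy \wedge Rxz \to y = z) — i.e. partial functionality.
(a): fails — w1 sees both w2 and w3.
(b): condition met.
(c): fails — c sees both a and b.
Valid on: (b).

(b)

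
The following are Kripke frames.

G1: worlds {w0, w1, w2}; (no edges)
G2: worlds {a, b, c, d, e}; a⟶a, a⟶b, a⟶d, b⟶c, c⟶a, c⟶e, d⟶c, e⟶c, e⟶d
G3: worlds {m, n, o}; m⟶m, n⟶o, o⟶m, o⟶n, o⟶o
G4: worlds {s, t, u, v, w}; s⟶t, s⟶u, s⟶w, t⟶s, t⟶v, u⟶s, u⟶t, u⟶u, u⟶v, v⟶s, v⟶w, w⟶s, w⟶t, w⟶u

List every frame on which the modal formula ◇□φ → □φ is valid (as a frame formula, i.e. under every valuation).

G1

The schema corresponds to a generalized confluence (Geach) condition: ∀x ∀y ∀z ((xRy ∧ xRz) → ∃w (yRw ∧ z = w)).
G1: holds.
G2: fails — aRb, aRa but no w with bRw and a=w.
G3: fails — oRm, oRn but no w with mRw and n=w.
G4: fails — sRt, sRt but no w* with tRw* and t=w*.
Valid on: G1.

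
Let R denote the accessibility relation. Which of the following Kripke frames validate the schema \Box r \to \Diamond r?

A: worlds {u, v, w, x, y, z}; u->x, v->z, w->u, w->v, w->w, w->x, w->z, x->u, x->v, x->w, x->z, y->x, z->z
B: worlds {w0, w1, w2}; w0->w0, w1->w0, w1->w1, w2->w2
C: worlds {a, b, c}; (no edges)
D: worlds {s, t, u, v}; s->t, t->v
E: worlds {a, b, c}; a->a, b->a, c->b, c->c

Frame correspondent (Sahlqvist): \forall x \exists y Rxy — i.e. seriality.
A: holds.
B: holds.
C: fails — world a has no successor.
D: fails — world u has no successor.
E: holds.

A, B, E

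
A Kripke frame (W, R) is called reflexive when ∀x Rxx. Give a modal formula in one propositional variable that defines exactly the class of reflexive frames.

This is reflexivity; the standard corresponding axiom is T: □s → s.

□s → s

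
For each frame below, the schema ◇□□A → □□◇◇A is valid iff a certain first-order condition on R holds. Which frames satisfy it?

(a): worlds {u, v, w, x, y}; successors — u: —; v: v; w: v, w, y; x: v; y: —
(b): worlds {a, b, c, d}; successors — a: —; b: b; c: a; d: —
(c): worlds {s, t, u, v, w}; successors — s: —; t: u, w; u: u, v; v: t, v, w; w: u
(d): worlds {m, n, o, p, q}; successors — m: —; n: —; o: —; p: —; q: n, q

The schema corresponds to a generalized confluence (Geach) condition: ∀x ∀y ∀z ((xRy ∧ xR²z) → ∃w (yR²w ∧ zR²w)).
(a): fails — wRv, wR²y but no t with vR²t and yR²t.
(b): holds.
(c): holds.
(d): fails — qRn, qR²n but no w with nR²w and nR²w.

(b), (c)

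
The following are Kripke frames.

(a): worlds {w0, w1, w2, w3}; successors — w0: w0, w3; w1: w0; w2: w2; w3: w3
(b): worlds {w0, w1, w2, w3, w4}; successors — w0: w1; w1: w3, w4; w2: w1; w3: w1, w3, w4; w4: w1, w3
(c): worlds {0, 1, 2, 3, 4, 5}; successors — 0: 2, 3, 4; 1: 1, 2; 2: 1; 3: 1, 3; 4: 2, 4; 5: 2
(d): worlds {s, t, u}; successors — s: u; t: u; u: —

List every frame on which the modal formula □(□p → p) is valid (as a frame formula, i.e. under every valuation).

This is the axiom for shift-reflexivity; its first-order frame correspondent is ∀x ∀y (Rxy → Ryy).
(a): condition met.
(b): fails — Rw3w1 but not Rw1w1.
(c): fails — R02 but not R22.
(d): fails — Rsu but not Ruu.
Valid on: (a).

(a)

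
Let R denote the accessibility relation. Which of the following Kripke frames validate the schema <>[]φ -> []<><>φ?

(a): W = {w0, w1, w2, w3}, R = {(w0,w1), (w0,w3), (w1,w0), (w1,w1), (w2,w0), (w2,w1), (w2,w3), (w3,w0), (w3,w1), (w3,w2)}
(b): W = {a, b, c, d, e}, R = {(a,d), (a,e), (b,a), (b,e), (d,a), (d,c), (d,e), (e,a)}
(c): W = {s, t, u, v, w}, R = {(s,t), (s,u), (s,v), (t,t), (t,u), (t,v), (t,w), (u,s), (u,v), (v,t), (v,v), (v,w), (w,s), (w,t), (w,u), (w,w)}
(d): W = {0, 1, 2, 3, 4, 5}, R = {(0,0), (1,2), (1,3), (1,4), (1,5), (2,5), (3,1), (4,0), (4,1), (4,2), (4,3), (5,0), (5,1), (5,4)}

(a), (c)

The schema corresponds to a generalized confluence (Geach) condition: forall x forall y forall z ((xRy & xRz) -> exists w (yRw & z R^2 w)).
(a): holds.
(b): fails — aRe, aRe but no w with eRw and eR²w.
(c): holds.
(d): fails — 1R2, 1R2 but no w with 2Rw and 2R²w.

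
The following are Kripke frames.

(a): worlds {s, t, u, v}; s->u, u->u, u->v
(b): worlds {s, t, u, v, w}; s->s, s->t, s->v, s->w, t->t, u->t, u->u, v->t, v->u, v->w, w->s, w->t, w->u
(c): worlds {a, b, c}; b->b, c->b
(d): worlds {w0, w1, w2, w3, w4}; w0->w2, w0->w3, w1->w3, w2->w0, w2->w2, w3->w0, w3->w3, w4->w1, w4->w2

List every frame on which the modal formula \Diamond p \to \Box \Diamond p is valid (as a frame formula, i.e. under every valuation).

Frame correspondent (Sahlqvist): \forall x \forall y \forall z (Rxy \wedge Rxz \to Ryz) — i.e. the Euclidean property.
(a): fails — Ruv and Ruv but not Rvv.
(b): fails — Rsv and Rsv but not Rvv.
(c): ✓.
(d): fails — Rw0w2 and Rw0w3 but not Rw2w3.
Valid on: (c).

(c)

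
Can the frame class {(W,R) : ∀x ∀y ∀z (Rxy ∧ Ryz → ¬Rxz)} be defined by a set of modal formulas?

Not definable by any modal formula

Modal frame validity is preserved under surjective bounded morphisms.
The 7-cycle (worlds w0,w1,w2,w3,w4,w5,w6 with w0→w1→w2→w3→w4→w5→w6→w0) is intransitive. Mapping every world to a single reflexive point • is a surjective bounded morphism; the reflexive point is not intransitive (R••∧R•• but R••).
So the class is not modally definable.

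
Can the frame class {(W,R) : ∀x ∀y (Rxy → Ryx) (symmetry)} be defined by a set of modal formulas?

Yes: it is symmetry, defined by the B schema q → □◇q.
Suppose q→□◇q is valid. Take Rxy and set V(q)={x}. Then q at x, so □◇q at x, so ◇q at y, so some z with Ryz has q; z=x, i.e. Ryx.

Yes, by q → □◇q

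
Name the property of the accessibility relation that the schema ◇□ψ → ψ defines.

This is frame-equivalent to ψ → □◇ψ (substitute ¬ψ for ψ and contrapose).
Suppose ψ→□◇ψ is valid. Take Rxy and set V(ψ)={x}. Then ψ at x, so □◇ψ at x, so ◇ψ at y, so some z with Ryz has ψ; z=x, i.e. Ryx.
The converse is a direct semantic check.
Frame condition: ∀x ∀y (Rxy → Ryx).

symmetry: ∀x ∀y (Rxy → Ryx)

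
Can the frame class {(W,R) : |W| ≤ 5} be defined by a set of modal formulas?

No — not modally definable

If a class were modally definable it would be closed under disjoint unions (Goldblatt–Thomason).
Any modal formula valid on each of 6 disjoint one-world frames is valid on their disjoint union (validity is preserved under disjoint unions). Each one-world frame has |W|=1≤5, but the union has |W|=6.
So the class is not modally definable.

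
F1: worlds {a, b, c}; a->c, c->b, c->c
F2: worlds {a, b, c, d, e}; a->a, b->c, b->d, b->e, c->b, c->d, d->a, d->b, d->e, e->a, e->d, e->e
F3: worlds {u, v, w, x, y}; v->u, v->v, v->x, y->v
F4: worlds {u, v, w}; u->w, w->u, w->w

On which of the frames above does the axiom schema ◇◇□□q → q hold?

F4

This is the axiom for a generalized confluence (Geach) condition; its first-order frame correspondent is ∀x ∀y (xR²y → ∃w (yR²w ∧ x = w)).
F1: fails — aR²b but no w with bR²w and a=w.
F2: fails — bR²a but no w with aR²w and b=w.
F3: fails — vR²u but no t with uR²t and v=t.
F4: ✓.
Valid on: F4.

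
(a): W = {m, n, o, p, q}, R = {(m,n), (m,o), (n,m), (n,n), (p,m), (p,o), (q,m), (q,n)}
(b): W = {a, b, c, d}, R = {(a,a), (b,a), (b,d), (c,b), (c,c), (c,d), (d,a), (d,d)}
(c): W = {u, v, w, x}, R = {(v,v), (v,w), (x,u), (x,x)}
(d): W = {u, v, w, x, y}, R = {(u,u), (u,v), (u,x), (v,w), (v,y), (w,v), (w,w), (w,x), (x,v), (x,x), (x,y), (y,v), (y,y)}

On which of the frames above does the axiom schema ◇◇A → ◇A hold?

(c)

Frame correspondent (Sahlqvist): ∀x ∀y ∀z (Rxy ∧ Ryz → Rxz) — i.e. transitivity.
(a): fails — Rpm and Rmn but not Rpn.
(b): fails — Rcd and Rda but not Rca.
(c): ✓.
(d): fails — Ruv and Rvw but not Ruw.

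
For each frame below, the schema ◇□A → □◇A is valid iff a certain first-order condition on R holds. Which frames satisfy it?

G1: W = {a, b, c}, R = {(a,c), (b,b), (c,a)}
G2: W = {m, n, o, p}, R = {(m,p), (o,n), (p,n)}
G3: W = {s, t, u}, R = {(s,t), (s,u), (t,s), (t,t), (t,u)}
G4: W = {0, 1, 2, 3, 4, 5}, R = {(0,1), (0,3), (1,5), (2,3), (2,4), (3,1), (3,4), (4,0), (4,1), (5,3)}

G1

This is the axiom for convergence; its first-order frame correspondent is ∀x ∀y ∀z (Rxy ∧ Rxz → ∃w (Ryw ∧ Rzw)).
G1: ✓.
G2: fails — Ron and Ron but n and n have no common successor.
G3: fails — Rsu and Rsu but u and u have no common successor.
G4: fails — R01 and R03 but 1 and 3 have no common successor.
Valid on: G1.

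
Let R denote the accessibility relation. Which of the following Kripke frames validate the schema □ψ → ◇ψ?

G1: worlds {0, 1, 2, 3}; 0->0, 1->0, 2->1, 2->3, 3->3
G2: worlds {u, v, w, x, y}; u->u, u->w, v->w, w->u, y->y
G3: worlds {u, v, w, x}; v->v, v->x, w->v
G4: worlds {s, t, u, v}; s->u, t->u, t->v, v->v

G1

This is the axiom for seriality; its first-order frame correspondent is ∀x ∃y Rxy.
G1: ✓.
G2: fails — world x has no successor.
G3: fails — world u has no successor.
G4: fails — world u has no successor.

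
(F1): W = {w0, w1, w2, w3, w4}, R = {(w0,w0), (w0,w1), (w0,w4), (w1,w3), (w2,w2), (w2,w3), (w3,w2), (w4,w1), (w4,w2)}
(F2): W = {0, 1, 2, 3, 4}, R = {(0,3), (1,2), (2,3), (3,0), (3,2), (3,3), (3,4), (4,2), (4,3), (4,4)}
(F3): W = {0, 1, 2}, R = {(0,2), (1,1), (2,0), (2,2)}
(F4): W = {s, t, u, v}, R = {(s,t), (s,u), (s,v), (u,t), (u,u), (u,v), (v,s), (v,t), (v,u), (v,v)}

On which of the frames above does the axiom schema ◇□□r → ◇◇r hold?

Frame correspondent (Sahlqvist): ∀x ∀y (xRy → ∃w (yR²w ∧ xR²w)) — i.e. a generalized confluence (Geach) condition.
(F1): holds.
(F2): holds.
(F3): holds.
(F4): fails — sRt but no w with tR²w and sR²w.

(F1), (F2), (F3)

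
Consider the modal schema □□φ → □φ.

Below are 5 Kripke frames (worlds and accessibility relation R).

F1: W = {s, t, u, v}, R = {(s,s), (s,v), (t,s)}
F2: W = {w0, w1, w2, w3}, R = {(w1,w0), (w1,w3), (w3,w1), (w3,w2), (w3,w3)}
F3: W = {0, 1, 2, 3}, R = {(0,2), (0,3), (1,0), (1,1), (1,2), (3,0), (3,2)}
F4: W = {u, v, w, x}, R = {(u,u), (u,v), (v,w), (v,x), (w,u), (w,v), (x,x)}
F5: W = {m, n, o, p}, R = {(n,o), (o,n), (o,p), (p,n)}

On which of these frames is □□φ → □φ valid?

The schema corresponds to density: ∀x ∀y (Rxy → ∃z (Rxz ∧ Rzy)).
F1: satisfies the condition.
F2: fails — Rw1w0 but no z with Rw1z and Rzw0.
F3: fails — R03 but no z with R0z and Rz3.
F4: fails — Rvw but no z with Rvz and Rzw.
F5: fails — Rno but no z with Rnz and Rzo.

F1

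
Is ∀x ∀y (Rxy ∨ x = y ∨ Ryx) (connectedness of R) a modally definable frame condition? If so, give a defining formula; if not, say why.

Any modally definable frame class is closed under disjoint unions.
Take 4 disjoint single-world reflexive frames: each is trivially connected, but their disjoint union has 4 worlds with no edge between distinct components, so it is not connected.
So the class is not modally definable.

Not modally definable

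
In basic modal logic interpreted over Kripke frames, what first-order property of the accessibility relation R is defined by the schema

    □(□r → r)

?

shift-reflexivity: ∀x ∀y (Rxy → Ryy)

Suppose □(□r→r) is valid. Take Rxy and set V(r)={w : Ryw}. Then at y, □r holds; since □(□r→r) at x, □r→r at y, so r at y, i.e. Ryy.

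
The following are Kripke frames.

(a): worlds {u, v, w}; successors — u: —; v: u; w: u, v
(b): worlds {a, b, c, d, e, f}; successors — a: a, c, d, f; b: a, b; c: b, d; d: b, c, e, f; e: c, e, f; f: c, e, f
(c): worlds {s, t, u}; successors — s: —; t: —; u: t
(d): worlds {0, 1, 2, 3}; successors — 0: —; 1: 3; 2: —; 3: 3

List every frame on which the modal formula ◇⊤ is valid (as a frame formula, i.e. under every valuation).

(b)

Frame correspondent (Sahlqvist): ∀x ∃y Rxy — i.e. seriality.
(a): fails — world u has no successor.
(b): satisfies the condition.
(c): fails — world s has no successor.
(d): fails — world 0 has no successor.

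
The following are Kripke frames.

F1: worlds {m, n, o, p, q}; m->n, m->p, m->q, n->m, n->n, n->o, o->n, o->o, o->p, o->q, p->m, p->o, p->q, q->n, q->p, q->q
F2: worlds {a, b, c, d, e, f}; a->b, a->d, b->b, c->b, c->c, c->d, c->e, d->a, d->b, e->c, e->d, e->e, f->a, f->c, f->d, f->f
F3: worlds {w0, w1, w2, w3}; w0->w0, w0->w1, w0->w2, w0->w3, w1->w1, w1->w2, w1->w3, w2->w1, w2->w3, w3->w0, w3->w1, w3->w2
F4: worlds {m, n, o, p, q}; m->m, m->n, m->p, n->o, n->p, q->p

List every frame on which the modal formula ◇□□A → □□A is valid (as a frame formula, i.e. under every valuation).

F3

Frame correspondent (Sahlqvist): ∀x ∀y ∀z ((xRy ∧ xR²z) → ∃w (yR²w ∧ z = w)) — i.e. a generalized confluence (Geach) condition.
F1: fails — mRp, mR²m but no w with pR²w and m=w.
F2: fails — aRb, aR²a but no w with bR²w and a=w.
F3: satisfies the condition.
F4: fails — mRn, mR²m but no w with nR²w and m=w.
Valid on: F3.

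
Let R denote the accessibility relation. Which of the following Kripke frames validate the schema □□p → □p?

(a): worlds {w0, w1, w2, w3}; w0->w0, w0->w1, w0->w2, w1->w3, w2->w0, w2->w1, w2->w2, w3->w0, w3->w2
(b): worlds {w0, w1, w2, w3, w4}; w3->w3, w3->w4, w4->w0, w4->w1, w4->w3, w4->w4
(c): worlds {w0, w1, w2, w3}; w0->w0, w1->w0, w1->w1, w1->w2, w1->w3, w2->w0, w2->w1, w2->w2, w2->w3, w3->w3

Frame correspondent (Sahlqvist): ∀x ∀y (Rxy → ∃z (Rxz ∧ Rzy)) — i.e. density.
(a): fails — Rw1w3 but no z with Rw1z and Rzw3.
(b): satisfies the condition.
(c): satisfies the condition.

(b), (c)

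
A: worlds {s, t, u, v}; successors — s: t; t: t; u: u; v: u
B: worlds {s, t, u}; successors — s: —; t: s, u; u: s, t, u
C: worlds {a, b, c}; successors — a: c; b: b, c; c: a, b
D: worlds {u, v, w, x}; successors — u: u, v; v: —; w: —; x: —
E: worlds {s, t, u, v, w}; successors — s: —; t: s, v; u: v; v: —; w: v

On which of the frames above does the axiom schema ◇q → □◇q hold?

A

This is the axiom for the Euclidean property; its first-order frame correspondent is ∀x ∀y ∀z (Rxy ∧ Rxz → Ryz).
A: condition met.
B: fails — Rts and Rts but not Rss.
C: fails — Rac and Rac but not Rcc.
D: fails — Ruv and Ruv but not Rvv.
E: fails — Rts and Rts but not Rss.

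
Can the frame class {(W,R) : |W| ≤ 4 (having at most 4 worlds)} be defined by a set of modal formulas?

Any modally definable frame class is closed under disjoint unions.
Any modal formula valid on each of 5 disjoint one-world frames is valid on their disjoint union (validity is preserved under disjoint unions). Each one-world frame has |W|=1≤4, but the union has |W|=5.
Hence having at most 4 worlds is not modally definable.

Not definable by any modal formula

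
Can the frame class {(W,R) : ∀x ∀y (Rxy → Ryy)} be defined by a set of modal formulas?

Yes, by □(□p → p)

The condition is shift-reflexivity. A defining modal formula is □(□p → p).
Suppose □(□p→p) is valid. Take Rxy and set V(p)={w : Ryw}. Then at y, □p holds; since □(□p→p) at x, □p→p at y, so p at y, i.e. Ryy.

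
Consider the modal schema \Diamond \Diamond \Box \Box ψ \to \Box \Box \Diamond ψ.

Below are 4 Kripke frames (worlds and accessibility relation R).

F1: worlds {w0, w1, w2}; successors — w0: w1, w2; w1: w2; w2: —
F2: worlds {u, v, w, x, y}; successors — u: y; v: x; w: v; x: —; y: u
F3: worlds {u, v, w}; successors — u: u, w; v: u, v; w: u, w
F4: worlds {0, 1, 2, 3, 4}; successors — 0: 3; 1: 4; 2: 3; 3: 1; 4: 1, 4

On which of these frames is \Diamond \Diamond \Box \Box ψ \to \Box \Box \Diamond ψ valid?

This is the axiom for a generalized confluence (Geach) condition; its first-order frame correspondent is \forall x \forall y \forall z ((x R^2 y \wedge x R^2 z) \to \exists w (y R^2 w \wedge zRw)).
F1: fails — w0R²w2, w0R²w2 but no w with w2R²w and w2Rw.
F2: fails — uR²u, uR²u but no t with uR²t and uRt.
F3: satisfies the condition.
F4: satisfies the condition.

F3, F4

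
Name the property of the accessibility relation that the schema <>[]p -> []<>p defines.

Suppose ◇□p→□◇p is valid. Take Rxy, Rxz and set V(p)={w : Ryw}. Then □p at y so ◇□p at x, so □◇p at x, so ◇p at z, giving w with Rzw and Ryw.

Convergence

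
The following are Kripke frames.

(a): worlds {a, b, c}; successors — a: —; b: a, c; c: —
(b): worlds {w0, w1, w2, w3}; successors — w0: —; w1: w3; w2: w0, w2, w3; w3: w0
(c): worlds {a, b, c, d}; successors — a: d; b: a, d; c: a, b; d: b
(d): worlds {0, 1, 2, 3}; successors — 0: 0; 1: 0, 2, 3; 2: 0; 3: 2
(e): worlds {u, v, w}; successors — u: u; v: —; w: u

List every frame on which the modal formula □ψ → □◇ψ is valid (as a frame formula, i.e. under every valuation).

This is the axiom for a generalized confluence (Geach) condition; its first-order frame correspondent is ∀x ∀z (xRz → ∃w (xRw ∧ zRw)).
(a): fails — bRa but no w with bRw and aRw.
(b): fails — w1Rw3 but no w with w1Rw and w3Rw.
(c): fails — aRd but no w with aRw and dRw.
(d): fails — 3R2 but no w with 3Rw and 2Rw.
(e): condition met.

(e)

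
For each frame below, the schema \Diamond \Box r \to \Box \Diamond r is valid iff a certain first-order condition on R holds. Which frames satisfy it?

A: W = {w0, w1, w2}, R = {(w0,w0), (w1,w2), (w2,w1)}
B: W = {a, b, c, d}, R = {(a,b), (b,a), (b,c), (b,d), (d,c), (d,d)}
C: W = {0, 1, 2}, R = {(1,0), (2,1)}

This is the axiom for convergence; its first-order frame correspondent is \forall x \forall y \forall z (Rxy \wedge Rxz \to \exists w (Ryw \wedge Rzw)).
A: ✓.
B: fails — Rbc and Rbc but c and c have no common successor.
C: fails — R10 and R10 but 0 and 0 have no common successor.

A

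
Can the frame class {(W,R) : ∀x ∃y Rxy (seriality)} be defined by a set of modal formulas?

This is a Sahlqvist condition; the D axiom □r → ◇r defines it.
Suppose □r→◇r is valid. At any x set V(r)=W. Then □r at x, so ◇r at x, so x has a successor.

Yes, by □r → ◇r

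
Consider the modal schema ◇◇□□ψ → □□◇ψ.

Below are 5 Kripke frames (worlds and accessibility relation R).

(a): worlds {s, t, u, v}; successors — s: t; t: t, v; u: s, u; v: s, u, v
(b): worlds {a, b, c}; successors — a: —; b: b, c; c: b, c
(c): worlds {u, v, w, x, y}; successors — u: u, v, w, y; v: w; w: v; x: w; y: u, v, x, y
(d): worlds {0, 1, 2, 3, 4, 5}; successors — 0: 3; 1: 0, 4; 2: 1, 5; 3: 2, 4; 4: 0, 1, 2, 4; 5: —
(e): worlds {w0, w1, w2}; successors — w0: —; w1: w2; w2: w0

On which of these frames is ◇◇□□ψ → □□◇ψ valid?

(b)

Frame correspondent (Sahlqvist): ∀x ∀y ∀z ((xR²y ∧ xR²z) → ∃w (yR²w ∧ zRw)) — i.e. a generalized confluence (Geach) condition.
(a): fails — tR²s, tR²u but no w with sR²w and uRw.
(b): ✓.
(c): fails — uR²v, uR²v but no t with vR²t and vRt.
(d): fails — 0R²2, 0R²2 but no w with 2R²w and 2Rw.
(e): fails — w1R²w0, w1R²w0 but no w with w0R²w and w0Rw.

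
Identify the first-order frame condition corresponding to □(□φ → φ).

Suppose □(□φ→φ) is valid. Take Rxy and set V(φ)={w : Ryw}. Then at y, □φ holds; since □(□φ→φ) at x, □φ→φ at y, so φ at y, i.e. Ryy.

shift-reflexivity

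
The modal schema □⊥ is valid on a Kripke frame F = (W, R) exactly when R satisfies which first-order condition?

emptiness of R

□⊥ is valid iff no world has any successor (otherwise □⊥ fails at any world with one).
Conversely, on a frame with emptiness of R the schema holds at every world under every valuation.
So the correspondent is emptiness of R.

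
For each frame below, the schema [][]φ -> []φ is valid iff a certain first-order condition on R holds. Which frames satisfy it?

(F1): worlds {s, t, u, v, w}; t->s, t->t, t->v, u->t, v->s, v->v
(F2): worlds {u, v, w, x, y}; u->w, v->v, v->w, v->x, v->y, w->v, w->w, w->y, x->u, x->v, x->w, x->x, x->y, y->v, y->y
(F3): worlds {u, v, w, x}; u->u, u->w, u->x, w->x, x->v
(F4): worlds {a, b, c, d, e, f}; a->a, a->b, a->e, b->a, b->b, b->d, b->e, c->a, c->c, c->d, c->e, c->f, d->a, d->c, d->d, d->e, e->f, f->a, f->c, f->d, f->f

Frame correspondent (Sahlqvist): forall x forall y (Rxy -> exists z (Rxz & Rzy)) — i.e. density.
(F1): ✓.
(F2): ✓.
(F3): fails — Rwx but no z with Rwz and Rzx.
(F4): ✓.

(F1), (F2), (F4)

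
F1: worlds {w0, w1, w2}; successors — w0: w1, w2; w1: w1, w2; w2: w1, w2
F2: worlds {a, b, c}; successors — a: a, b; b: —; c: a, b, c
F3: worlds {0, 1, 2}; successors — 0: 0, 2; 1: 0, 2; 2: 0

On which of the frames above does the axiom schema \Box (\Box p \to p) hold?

The schema corresponds to shift-reflexivity: \forall x \forall y (Rxy \to Ryy).
F1: satisfies the condition.
F2: fails — Rab but not Rbb.
F3: fails — R02 but not R22.

F1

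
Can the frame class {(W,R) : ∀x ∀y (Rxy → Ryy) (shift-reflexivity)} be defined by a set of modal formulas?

The condition is shift-reflexivity. A defining modal formula is □(□p → p).
Suppose □(□p→p) is valid. Take Rxy and set V(p)={w : Ryw}. Then at y, □p holds; since □(□p→p) at x, □p→p at y, so p at y, i.e. Ryy.

Definable; □(□p → p) defines it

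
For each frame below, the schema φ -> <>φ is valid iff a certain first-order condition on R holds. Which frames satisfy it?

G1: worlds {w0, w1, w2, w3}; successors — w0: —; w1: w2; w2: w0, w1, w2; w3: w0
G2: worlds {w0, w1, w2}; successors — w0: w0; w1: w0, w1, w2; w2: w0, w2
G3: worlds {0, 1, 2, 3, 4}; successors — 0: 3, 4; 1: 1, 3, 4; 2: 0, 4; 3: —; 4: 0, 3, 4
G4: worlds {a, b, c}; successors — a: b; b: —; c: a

G2

This is the axiom for reflexivity; its first-order frame correspondent is forall x Rxx.
G1: fails — world w0 does not see itself.
G2: condition met.
G3: fails — world 0 does not see itself.
G4: fails — world a does not see itself.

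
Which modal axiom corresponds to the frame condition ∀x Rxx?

□r → r

The condition is reflexivity. The T schema □r → r defines it.
Suppose □r→r is valid. At any x set V(r)={w : Rxw}. Then □r holds at x, so r holds at x, i.e. Rxx.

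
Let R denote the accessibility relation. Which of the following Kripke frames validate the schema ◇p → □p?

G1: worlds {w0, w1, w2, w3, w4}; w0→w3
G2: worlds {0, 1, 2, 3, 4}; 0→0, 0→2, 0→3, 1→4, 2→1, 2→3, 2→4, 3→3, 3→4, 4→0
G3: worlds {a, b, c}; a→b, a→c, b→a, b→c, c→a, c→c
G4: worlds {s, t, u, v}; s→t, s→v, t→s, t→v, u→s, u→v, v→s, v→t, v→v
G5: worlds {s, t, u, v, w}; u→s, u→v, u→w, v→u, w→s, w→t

G1

This is the axiom for partial functionality; its first-order frame correspondent is ∀x ∀y ∀z (Rxy ∧ Rxz → y = z).
G1: satisfies the condition.
G2: fails — 0 sees both 0 and 2.
G3: fails — a sees both b and c.
G4: fails — s sees both t and v.
G5: fails — u sees both s and v.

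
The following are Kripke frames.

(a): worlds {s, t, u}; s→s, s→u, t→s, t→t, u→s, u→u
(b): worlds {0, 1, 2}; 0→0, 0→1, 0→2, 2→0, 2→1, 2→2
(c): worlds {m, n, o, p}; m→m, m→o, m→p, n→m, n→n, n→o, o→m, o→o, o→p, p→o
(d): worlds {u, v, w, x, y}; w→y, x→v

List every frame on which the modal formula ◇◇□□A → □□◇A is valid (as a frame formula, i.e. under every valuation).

(a), (c), (d)

This is the axiom for a generalized confluence (Geach) condition; its first-order frame correspondent is ∀x ∀y ∀z ((xR²y ∧ xR²z) → ∃w (yR²w ∧ zRw)).
(a): condition met.
(b): fails — 0R²0, 0R²1 but no w with 0R²w and 1Rw.
(c): condition met.
(d): condition met.
Valid on: (a), (c), (d).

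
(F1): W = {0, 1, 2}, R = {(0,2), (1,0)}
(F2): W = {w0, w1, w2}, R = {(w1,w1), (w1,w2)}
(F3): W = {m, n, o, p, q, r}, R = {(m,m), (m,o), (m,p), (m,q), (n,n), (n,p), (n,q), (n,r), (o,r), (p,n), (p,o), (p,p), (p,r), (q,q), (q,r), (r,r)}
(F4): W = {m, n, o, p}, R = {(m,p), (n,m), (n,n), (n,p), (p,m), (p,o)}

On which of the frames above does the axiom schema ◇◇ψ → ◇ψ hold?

(F2)

This is the axiom for a generalized confluence (Geach) condition; its first-order frame correspondent is ∀x ∀y (xR²y → ∃w (y = w ∧ xRw)).
(F1): fails — 1R²2 but no w with 2=w and 1Rw.
(F2): ✓.
(F3): fails — mR²n but no w with n=w and mRw.
(F4): fails — mR²m but no w with m=w and mRw.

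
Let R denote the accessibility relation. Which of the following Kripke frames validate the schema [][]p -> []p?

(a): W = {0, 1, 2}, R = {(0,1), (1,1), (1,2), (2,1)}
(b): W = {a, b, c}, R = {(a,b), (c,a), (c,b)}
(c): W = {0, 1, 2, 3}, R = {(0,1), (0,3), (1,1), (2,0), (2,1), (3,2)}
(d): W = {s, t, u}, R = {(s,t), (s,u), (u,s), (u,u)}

(a)

This is the axiom for density; its first-order frame correspondent is forall x forall y (Rxy -> exists z (Rxz & Rzy)).
(a): satisfies the condition.
(b): fails — Rca but no z with Rcz and Rza.
(c): fails — R32 but no z with R3z and Rz2.
(d): fails — Rst but no z with Rsz and Rzt.
Valid on: (a).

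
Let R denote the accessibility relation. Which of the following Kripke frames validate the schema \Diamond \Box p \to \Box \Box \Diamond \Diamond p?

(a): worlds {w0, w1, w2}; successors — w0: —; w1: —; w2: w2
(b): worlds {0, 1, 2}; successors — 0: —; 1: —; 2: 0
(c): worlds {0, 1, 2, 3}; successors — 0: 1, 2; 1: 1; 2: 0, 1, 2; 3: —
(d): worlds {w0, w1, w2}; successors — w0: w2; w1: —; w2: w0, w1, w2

Frame correspondent (Sahlqvist): \forall x \forall y \forall z ((xRy \wedge x R^2 z) \to \exists w (yRw \wedge z R^2 w)) — i.e. a generalized confluence (Geach) condition.
(a): condition met.
(b): condition met.
(c): condition met.
(d): fails — w0Rw2, w0R²w1 but no w with w2Rw and w1R²w.

(a), (b), (c)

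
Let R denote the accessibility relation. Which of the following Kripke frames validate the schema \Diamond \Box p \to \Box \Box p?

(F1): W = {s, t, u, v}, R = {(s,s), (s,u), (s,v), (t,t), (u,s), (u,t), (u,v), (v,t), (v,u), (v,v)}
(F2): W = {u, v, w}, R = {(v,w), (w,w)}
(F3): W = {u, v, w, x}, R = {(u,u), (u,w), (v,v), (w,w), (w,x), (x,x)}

(F2)

This is the axiom for a generalized confluence (Geach) condition; its first-order frame correspondent is \forall x \forall y \forall z ((xRy \wedge x R^2 z) \to \exists w (yRw \wedge z = w)).
(F1): fails — sRs, sR²t but no w with sRw and t=w.
(F2): condition met.
(F3): fails — uRu, uR²x but no t with uRt and x=t.
Valid on: (F2).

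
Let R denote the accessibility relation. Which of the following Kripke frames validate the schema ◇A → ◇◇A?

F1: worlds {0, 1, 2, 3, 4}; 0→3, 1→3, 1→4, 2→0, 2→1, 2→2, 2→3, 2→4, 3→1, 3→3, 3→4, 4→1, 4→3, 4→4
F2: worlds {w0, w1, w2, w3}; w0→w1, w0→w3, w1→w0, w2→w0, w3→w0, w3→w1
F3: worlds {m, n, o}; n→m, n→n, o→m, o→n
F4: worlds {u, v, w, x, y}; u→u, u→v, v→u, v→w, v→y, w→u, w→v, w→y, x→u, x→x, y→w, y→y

The schema corresponds to a generalized confluence (Geach) condition: ∀x ∀y (xRy → ∃w (y = w ∧ xR²w)).
F1: satisfies the condition.
F2: fails — w0Rw3 but no w with w3=w and w0R²w.
F3: satisfies the condition.
F4: satisfies the condition.

F1, F3, F4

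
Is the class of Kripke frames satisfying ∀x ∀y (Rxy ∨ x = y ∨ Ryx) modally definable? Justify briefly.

Not definable by any modal formula

Any modally definable frame class is closed under disjoint unions.
Take 3 disjoint single-world reflexive frames: each is trivially connected, but their disjoint union has 3 worlds with no edge between distinct components, so it is not connected.
So no modal formula (or set of formulas) defines exactly the connected frames.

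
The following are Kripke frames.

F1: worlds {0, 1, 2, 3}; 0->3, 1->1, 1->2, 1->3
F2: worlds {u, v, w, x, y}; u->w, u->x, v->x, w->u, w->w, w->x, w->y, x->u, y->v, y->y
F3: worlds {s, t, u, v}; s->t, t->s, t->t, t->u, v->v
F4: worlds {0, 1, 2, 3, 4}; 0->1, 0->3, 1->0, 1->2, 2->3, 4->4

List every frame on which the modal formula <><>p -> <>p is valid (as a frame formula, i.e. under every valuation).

F1

Frame correspondent (Sahlqvist): forall x forall y forall z (Rxy & Ryz -> Rxz) — i.e. transitivity.
F1: satisfies the condition.
F2: fails — Ruw and Rwu but not Ruu.
F3: fails — Rst and Rts but not Rss.
F4: fails — R10 and R01 but not R11.
Valid on: F1.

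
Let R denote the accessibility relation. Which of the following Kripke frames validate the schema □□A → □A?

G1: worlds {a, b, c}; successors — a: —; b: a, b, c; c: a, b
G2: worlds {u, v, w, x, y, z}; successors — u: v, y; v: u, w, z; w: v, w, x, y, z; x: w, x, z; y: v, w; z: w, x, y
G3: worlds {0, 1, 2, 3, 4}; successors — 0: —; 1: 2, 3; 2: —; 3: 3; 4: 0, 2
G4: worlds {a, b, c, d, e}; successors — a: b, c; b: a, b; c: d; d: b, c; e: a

G1

The schema corresponds to density: ∀x ∀y (Rxy → ∃z (Rxz ∧ Rzy)).
G1: satisfies the condition.
G2: fails — Rvu but no t with Rvt and Rtu.
G3: fails — R12 but no z with R1z and Rz2.
G4: fails — Rcd but no z with Rcz and Rzd.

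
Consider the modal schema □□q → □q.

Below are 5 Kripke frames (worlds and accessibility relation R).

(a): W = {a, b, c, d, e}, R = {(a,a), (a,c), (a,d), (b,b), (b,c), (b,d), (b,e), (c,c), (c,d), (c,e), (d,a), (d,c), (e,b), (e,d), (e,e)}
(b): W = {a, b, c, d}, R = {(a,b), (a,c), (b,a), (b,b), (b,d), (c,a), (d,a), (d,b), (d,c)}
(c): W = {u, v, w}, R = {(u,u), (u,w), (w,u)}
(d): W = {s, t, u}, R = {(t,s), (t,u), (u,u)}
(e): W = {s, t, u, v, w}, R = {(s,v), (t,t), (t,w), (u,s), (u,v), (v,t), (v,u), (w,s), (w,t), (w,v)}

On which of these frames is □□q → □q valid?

(a), (c)

Frame correspondent (Sahlqvist): ∀x ∀y (Rxy → ∃z (Rxz ∧ Rzy)) — i.e. density.
(a): condition met.
(b): fails — Rac but no z with Raz and Rzc.
(c): condition met.
(d): fails — Rts but no z with Rtz and Rzs.
(e): fails — Rus but no z with Ruz and Rzs.
Valid on: (a), (c).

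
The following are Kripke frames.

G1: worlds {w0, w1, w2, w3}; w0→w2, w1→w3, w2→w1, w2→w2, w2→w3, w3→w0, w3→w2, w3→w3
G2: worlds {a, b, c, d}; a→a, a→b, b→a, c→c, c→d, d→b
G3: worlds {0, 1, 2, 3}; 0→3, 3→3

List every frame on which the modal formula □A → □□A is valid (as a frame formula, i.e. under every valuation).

G3

The schema corresponds to transitivity: ∀x ∀y ∀z (Rxy ∧ Ryz → Rxz).
G1: fails — Rw3w2 and Rw2w1 but not Rw3w1.
G2: fails — Rcd and Rdb but not Rcb.
G3: ✓.
Valid on: G3.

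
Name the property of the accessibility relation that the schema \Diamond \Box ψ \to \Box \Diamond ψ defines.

convergence

Suppose ◇□ψ→□◇ψ is valid. Take Rxy, Rxz and set V(ψ)={w : Ryw}. Then □ψ at y so ◇□ψ at x, so □◇ψ at x, so ◇ψ at z, giving w with Rzw and Ryw.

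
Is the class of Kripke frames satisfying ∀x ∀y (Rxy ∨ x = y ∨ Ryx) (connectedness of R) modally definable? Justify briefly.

If a class were modally definable it would be closed under disjoint unions (Goldblatt–Thomason).
Take 3 disjoint single-world reflexive frames: each is trivially connected, but their disjoint union has 3 worlds with no edge between distinct components, so it is not connected.
Hence connectedness of R is not modally definable.

No — not modally definable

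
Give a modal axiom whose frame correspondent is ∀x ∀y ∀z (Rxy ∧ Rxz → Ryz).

The condition is the Euclidean property. The 5 schema ◇s → □◇s defines it.

◇s → □◇s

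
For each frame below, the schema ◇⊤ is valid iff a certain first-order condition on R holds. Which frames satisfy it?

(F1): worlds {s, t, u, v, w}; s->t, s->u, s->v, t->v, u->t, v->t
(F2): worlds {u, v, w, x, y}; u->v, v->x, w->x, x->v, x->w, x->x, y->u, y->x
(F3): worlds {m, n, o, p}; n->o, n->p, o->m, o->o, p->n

This is the axiom for seriality; its first-order frame correspondent is ∀x ∃y Rxy.
(F1): fails — world w has no successor.
(F2): condition met.
(F3): fails — world m has no successor.
Valid on: (F2).

(F2)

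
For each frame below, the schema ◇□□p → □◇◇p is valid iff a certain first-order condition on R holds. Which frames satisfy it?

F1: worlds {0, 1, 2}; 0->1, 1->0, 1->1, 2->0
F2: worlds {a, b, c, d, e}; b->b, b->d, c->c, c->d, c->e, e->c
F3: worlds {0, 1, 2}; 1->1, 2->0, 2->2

F1

Frame correspondent (Sahlqvist): ∀x ∀y ∀z ((xRy ∧ xRz) → ∃w (yR²w ∧ zR²w)) — i.e. a generalized confluence (Geach) condition.
F1: ✓.
F2: fails — bRb, bRd but no w with bR²w and dR²w.
F3: fails — 2R0, 2R0 but no w with 0R²w and 0R²w.
Valid on: F1.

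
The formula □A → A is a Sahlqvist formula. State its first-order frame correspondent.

This is the T axiom.
Its frame correspondent is reflexivity — ∀x Rxx.

Reflexivity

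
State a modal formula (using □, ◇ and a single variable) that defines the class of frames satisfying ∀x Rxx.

A defining formula is □ψ → ψ (the T axiom).
Suppose □ψ→ψ is valid. At any x set V(ψ)={w : Rxw}. Then □ψ holds at x, so ψ holds at x, i.e. Rxx.

□ψ → ψ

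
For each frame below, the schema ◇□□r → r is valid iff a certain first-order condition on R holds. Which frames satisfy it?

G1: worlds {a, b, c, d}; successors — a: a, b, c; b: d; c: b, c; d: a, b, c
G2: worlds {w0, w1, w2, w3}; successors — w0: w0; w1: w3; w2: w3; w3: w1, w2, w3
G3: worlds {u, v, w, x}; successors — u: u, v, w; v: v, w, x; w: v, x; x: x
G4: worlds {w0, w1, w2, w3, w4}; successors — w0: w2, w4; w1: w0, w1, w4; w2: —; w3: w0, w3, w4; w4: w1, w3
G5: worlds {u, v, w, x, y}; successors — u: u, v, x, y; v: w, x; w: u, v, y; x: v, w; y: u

The schema corresponds to a generalized confluence (Geach) condition: ∀x ∀y (xRy → ∃w (yR²w ∧ x = w)).
G1: fails — aRc but no w with cR²w and a=w.
G2: holds.
G3: fails — uRv but no t with vR²t and u=t.
G4: fails — w0Rw2 but no w with w2R²w and w0=w.
G5: fails — wRy but no t with yR²t and w=t.
Valid on: G2.

G2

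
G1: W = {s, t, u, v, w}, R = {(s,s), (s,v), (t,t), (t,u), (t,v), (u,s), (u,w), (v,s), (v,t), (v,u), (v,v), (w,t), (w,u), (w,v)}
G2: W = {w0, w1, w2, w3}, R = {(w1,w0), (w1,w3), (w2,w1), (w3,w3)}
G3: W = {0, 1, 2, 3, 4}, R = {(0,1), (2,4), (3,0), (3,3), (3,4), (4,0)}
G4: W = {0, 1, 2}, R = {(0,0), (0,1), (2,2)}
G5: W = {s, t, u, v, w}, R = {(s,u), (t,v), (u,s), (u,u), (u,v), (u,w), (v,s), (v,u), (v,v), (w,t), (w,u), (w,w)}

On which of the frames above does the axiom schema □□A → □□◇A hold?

This is the axiom for a generalized confluence (Geach) condition; its first-order frame correspondent is ∀x ∀z (xR²z → ∃w (xR²w ∧ zRw)).
G1: satisfies the condition.
G2: fails — w2R²w0 but no w with w2R²w and w0Rw.
G3: fails — 2R²0 but no w with 2R²w and 0Rw.
G4: fails — 0R²1 but no w with 0R²w and 1Rw.
G5: satisfies the condition.

G1, G5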